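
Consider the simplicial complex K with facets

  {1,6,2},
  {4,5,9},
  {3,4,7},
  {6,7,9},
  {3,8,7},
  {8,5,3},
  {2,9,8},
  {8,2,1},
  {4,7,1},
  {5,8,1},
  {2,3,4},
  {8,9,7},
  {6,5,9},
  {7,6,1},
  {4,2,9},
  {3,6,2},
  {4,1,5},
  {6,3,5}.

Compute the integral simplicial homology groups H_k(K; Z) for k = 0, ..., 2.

Order the vertices as 1 < 2 < 3 < 4 < 5 < 6 < 7 < 8 < 9. Listing each simplex with vertices in this order, K has dimension 2 with simplices:

  0-simplices (9): [1], [2], [3], [4], [5], [6], [7], [8], [9]
  1-simplices (27): (27 of them)
  2-simplices (18): [1,2,6], [1,2,8], [1,4,5], [1,4,7], [1,5,8], [1,6,7], [2,3,4], [2,3,6], [2,4,9], [2,8,9], [3,4,7], [3,5,6], [3,5,8], [3,7,8], [4,5,9], [5,6,9], [6,7,9], [7,8,9]

giving chain groups C_0 ≅ Z^9, C_1 ≅ Z^27, C_2 ≅ Z^18.

Boundary ∂_1: C_1 → C_0 sends each edge [p,q] (with p < q) to q − p. For instance
  ∂[1,4] = [4] − [1].
This gives a 9×27 integer matrix of rank 8; reducing to Smith normal form yields diagonal entries (1,1,1,1,1,1,1,1).

The boundary map ∂_2: C_2 → C_1 acts by ∂[p,q,r] = [q,r] − [p,r] + [p,q]. For instance
  ∂[3,5,8] = [5,8] − [3,8] + [3,5],
  ∂[1,4,5] = [4,5] − [1,5] + [1,4].
The resulting 27×18 matrix has rank 17, and its Smith normal form has invariant factors (1,1,1,1,1,1,1,1,1,1,1,1,1,1,1,1,1).

Computing H_k = (kernel of ∂_k) / (image of ∂_{k+1}):

  H_0: rank C_0 − rank ∂_1 = 9 − 8 = 1, and the invariant factors of ∂_1 are all 1, so H_0 = Z.
  H_1: rank ker ∂_1 − rank ∂_2 = (27 − 8) − 17 = 2, and the invariant factors of ∂_2 are all 1, so H_1 = Z^2.
  H_2: rank ker ∂_2 − rank ∂_3 = (18 − 17) − 0 = 1, and there is no ∂_3, so H_2 = Z.

As a check, the Euler characteristic is 9 − 27 + 18 = 0, which agrees with 1 − 2 + 1 = 0.

H_0 ≅ Z,  H_1 ≅ Z^2,  H_2 ≅ Z.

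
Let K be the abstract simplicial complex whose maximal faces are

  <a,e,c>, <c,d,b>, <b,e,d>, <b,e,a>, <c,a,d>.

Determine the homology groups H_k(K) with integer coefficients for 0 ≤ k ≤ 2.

Fix the vertex order a < b < c < d < e and write every simplex with vertices in increasing order. Then dim K = 2 and the simplices of K are:

  0-simplices (5): a, b, c, d, e
  1-simplices (10): ab, ac, ad, ae, bc, bd, be, cd, ce, de
  2-simplices (5): abe, acd, ace, bcd, bde

giving chain groups C_0 ≅ Z^5, C_1 ≅ Z^10, C_2 ≅ Z^5.

Boundary ∂_1: C_1 → C_0 sends each edge [p,q] (with p < q) to q − p. For instance
  ∂ac = c − a.
The resulting 5×10 matrix has rank 4, and its Smith normal form has invariant factors (1,1,1,1).

Boundary ∂_2: C_2 → C_1 acts by ∂[p,q,r] = [q,r] − [p,r] + [p,q]. For instance
  ∂abe = be − ae + ab,
  ∂bde = de − be + bd.
As a 10×5 matrix over Z this has rank 5, with invariant factors (1,1,1,1,1).

Computing H_k = (kernel of ∂_k) / (image of ∂_{k+1}):

  H_0: rank C_0 − rank ∂_1 = 5 − 4 = 1, and the invariant factors of ∂_1 are all 1, so H_0 = Z.
  H_1: rank ker ∂_1 − rank ∂_2 = (10 − 4) − 5 = 1, and the invariant factors of ∂_2 are all 1, so H_1 = Z.
  H_2: rank ker ∂_2 − rank ∂_3 = (5 − 5) − 0 = 0, and there is no ∂_3, so H_2 = 0.

(K is a triangulation of the Möbius band.)

H_0 ≅ Z,  H_1 ≅ Z,  H_2 = 0.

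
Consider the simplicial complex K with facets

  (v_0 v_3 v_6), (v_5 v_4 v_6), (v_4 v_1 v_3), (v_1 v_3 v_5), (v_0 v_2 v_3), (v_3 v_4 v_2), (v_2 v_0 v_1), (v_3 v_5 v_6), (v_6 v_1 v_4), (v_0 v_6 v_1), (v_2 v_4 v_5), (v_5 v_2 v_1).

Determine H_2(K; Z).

Fix the vertex order v_0 < v_1 < v_2 < v_3 < v_4 < v_5 < v_6 and write every simplex with vertices in increasing order. Then dim K = 2 and the simplices of K are:

  0-simplices (7): [v_0], [v_1], [v_2], [v_3], [v_4], [v_5], [v_6]
  1-simplices (18): (18 of them)
  2-simplices (12): (12 of them)

Hence C_0 ≅ Z^7, C_1 ≅ Z^18, C_2 ≅ Z^12.

The boundary map ∂_1: C_1 → C_0 sends each edge [p,q] (with p < q) to q − p. For instance
  ∂[v_1,v_2] = [v_2] − [v_1].
This gives a 7×18 integer matrix of rank 6; reducing to Smith normal form yields diagonal entries (1,1,1,1,1,1).

The boundary map ∂_2: C_2 → C_1 maps a triangle to the signed sum of its edges. For instance
  ∂[v_4,v_5,v_6] = [v_5,v_6] − [v_4,v_6] + [v_4,v_5],
  ∂[v_1,v_3,v_5] = [v_3,v_5] − [v_1,v_5] + [v_1,v_3].
The resulting 18×12 matrix has rank 12, and its Smith normal form has invariant factors (1,1,1,1,1,1,1,1,1,1,1,2).

Computing H_k = (kernel of ∂_k) / (image of ∂_{k+1}):

  H_2: rank ker ∂_2 − rank ∂_3 = (12 − 12) − 0 = 0, and there is no ∂_3, so H_2 ≅ 0.

H_2 = 0.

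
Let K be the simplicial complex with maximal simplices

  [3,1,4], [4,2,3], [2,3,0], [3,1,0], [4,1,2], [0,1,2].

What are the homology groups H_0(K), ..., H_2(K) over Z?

We work with the vertex ordering 0 < 1 < 2 < 3 < 4. The simplices of K, each written with vertices in increasing order, are:

  0-simplices (5): [0], [1], [2], [3], [4]
  1-simplices (9): [0,1], [0,2], [0,3], [1,2], [1,3], [1,4], [2,3], [2,4], [3,4]
  2-simplices (6): [0,1,2], [0,1,3], [0,2,3], [1,2,4], [1,3,4], [2,3,4]

Hence C_0 ≅ Z^5, C_1 ≅ Z^9, C_2 ≅ Z^6.

Boundary ∂_1: C_1 → C_0 maps an edge to its endpoints' difference, ∂[p,q] = q − p.
As a 5×9 matrix over Z this has rank 4, with invariant factors (1,1,1,1).

Boundary ∂_2: C_2 → C_1 acts by ∂[p,q,r] = [q,r] − [p,r] + [p,q]. For instance
  ∂[0,2,3] = [2,3] − [0,3] + [0,2],
  ∂[0,1,2] = [1,2] − [0,2] + [0,1].
As a 9×6 matrix over Z this has rank 5, with invariant factors (1,1,1,1,1).

Reading off H_k = ker ∂_k / im ∂_{k+1}:

  H_0: rank C_0 − rank ∂_1 = 5 − 4 = 1, and the invariant factors of ∂_1 are all 1, so H_0 = Z.
  H_1: rank ker ∂_1 − rank ∂_2 = (9 − 4) − 5 = 0, and the invariant factors of ∂_2 are all 1, so H_1 = 0.
  H_2: rank ker ∂_2 − rank ∂_3 = (6 − 5) − 0 = 1, and there is no ∂_3, so H_2 = Z.

H_0 ≅ Z,  H_1 = 0,  H_2 ≅ Z.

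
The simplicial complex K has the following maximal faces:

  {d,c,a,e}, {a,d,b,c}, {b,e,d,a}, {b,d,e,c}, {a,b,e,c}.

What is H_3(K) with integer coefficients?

Fix the vertex order a < b < c < d < e and write every simplex with vertices in increasing order. Then dim K = 3 and the simplices of K are:

  0-simplices (5): a, b, c, d, e
  1-simplices (10): ab, ac, ad, ae, bc, bd, be, cd, ce, de
  2-simplices (10): abc, abd, abe, acd, ace, ade, bcd, bce, bde, cde
  3-simplices (5): abcd, abce, abde, acde, bcde

Hence C_0 ≅ Z^5, C_1 ≅ Z^10, C_2 ≅ Z^10, C_3 ≅ Z^5.

The boundary map ∂_1: C_1 → C_0 sends each edge [p,q] (with p < q) to q − p. For instance
  ∂de = e − d.
The 5×10 boundary matrix has rank 4 and Smith normal form diag(1,1,1,1).

The boundary map ∂_2: C_2 → C_1 maps a triangle to the signed sum of its edges. For instance
  ∂cde = de − ce + cd,
  ∂acd = cd − ad + ac.
The 10×10 boundary matrix has rank 6 and Smith normal form diag(1,1,1,1,1,1).

The boundary map ∂_3: C_3 → C_2 sends each 3-simplex σ to the alternating sum Σ_i (−1)^i (σ with its i-th vertex removed). For instance
  ∂acde = cde − ade + ace − acd,
  ∂bcde = cde − bde + bce − bcd.
As a 10×5 matrix over Z this has rank 4, with invariant factors (1,1,1,1).

Computing H_k = (kernel of ∂_k) / (image of ∂_{k+1}):

  H_3: rank ker ∂_3 − rank ∂_4 = (5 − 4) − 0 = 1, and there is no ∂_4, so H_3 = Z.

(K is a triangulation of the 3-sphere S^3.)

H_3 = Z.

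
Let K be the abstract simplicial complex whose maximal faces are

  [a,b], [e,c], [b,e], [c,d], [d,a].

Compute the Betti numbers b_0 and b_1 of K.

b_0 = 1, b_1 = 1.

We work with the vertex ordering a < b < c < d < e. The simplices of K, each written with vertices in increasing order, are:

  0-simplices (5): a, b, c, d, e
  1-simplices (5): ab, ad, be, cd, ce

so the chain groups are C_0 ≅ Z^5, C_1 ≅ Z^5.

∂_1: C_1 → C_0 is given by ∂[p,q] = [q] − [p].
The 5×5 boundary matrix has rank 4 and Smith normal form diag(1,1,1,1).

From H_k ≅ ker(∂_k) / im(∂_{k+1}) we obtain:

  H_0: rank C_0 − rank ∂_1 = 5 − 4 = 1, and the invariant factors of ∂_1 are all 1, so H_0 = Z.
  H_1: rank ker ∂_1 − rank ∂_2 = (5 − 4) − 0 = 1, and there is no ∂_2, so H_1 = Z.

(K is a triangulation of the circle S^1.)

Hence the Betti numbers are b_0 = 1, b_1 = 1.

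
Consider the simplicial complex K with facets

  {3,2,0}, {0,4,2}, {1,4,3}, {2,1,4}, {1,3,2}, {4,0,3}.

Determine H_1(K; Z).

Fix the vertex order 0 < 1 < 2 < 3 < 4 and write every simplex with vertices in increasing order. Then dim K = 2 and the simplices of K are:

  0-simplices (5): [0], [1], [2], [3], [4]
  1-simplices (9): [0,2], [0,3], [0,4], [1,2], [1,3], [1,4], [2,3], [2,4], [3,4]
  2-simplices (6): [0,2,3], [0,2,4], [0,3,4], [1,2,3], [1,2,4], [1,3,4]

Hence C_0 ≅ Z^5, C_1 ≅ Z^9, C_2 ≅ Z^6.

The boundary map ∂_1: C_1 → C_0 is given by ∂[p,q] = [q] − [p].
The 5×9 boundary matrix has rank 4 and Smith normal form diag(1,1,1,1).

Boundary ∂_2: C_2 → C_1 maps a triangle to the signed sum of its edges. For instance
  ∂[0,2,4] = [2,4] − [0,4] + [0,2],
  ∂[1,2,4] = [2,4] − [1,4] + [1,2].
As a 9×6 matrix over Z this has rank 5, with invariant factors (1,1,1,1,1).

Computing H_k = (kernel of ∂_k) / (image of ∂_{k+1}):

  H_1: rank ker ∂_1 − rank ∂_2 = (9 − 4) − 5 = 0, and the invariant factors of ∂_2 are all 1, so H_1 = 0.

(K is a triangulation of the 2-sphere S^2.)

H_1 ≅ 0.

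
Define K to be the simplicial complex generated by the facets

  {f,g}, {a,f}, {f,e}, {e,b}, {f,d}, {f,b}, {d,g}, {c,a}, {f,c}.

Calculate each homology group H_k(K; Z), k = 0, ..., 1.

We work with the vertex ordering a < b < c < d < e < f < g. The simplices of K, each written with vertices in increasing order, are:

  0-simplices (7): a, b, c, d, e, f, g
  1-simplices (9): ac, af, be, bf, cf, df, dg, ef, fg

so the chain groups are C_0 ≅ Z^7, C_1 ≅ Z^9.

The boundary map ∂_1: C_1 → C_0 sends each edge [p,q] (with p < q) to q − p. For instance
  ∂af = f − a.
The 7×9 boundary matrix has rank 6 and Smith normal form diag(1,1,1,1,1,1).

Now H_k = ker ∂_k / im ∂_{k+1}, so:

  H_0: rank C_0 − rank ∂_1 = 7 − 6 = 1, and the invariant factors of ∂_1 are all 1, so H_0 = Z.
  H_1: rank ker ∂_1 − rank ∂_2 = (9 − 6) − 0 = 3, and there is no ∂_2, so H_1 = Z^3.

H_0 = Z,  H_1 = Z^3.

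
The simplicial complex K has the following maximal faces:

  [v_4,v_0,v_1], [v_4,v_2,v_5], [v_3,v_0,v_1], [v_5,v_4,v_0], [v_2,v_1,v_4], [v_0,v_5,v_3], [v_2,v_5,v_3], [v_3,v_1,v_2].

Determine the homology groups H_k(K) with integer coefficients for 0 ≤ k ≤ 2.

Take the total order v_0 < v_1 < v_2 < v_3 < v_4 < v_5 on the vertex set. Then K (dimension 2) consists of the simplices:

  0-simplices (6): [v_0], [v_1], [v_2], [v_3], [v_4], [v_5]
  1-simplices (12): [v_0,v_1], [v_0,v_3], [v_0,v_4], [v_0,v_5], [v_1,v_2], [v_1,v_3], [v_1,v_4], [v_2,v_3], [v_2,v_4], [v_2,v_5], [v_3,v_5], [v_4,v_5]
  2-simplices (8): [v_0,v_1,v_3], [v_0,v_1,v_4], [v_0,v_3,v_5], [v_0,v_4,v_5], [v_1,v_2,v_3], [v_1,v_2,v_4], [v_2,v_3,v_5], [v_2,v_4,v_5]

so the chain groups are C_0 ≅ Z^6, C_1 ≅ Z^12, C_2 ≅ Z^8.

Boundary ∂_1: C_1 → C_0 sends each edge [p,q] (with p < q) to q − p. For instance
  ∂[v_0,v_5] = [v_5] − [v_0].
This gives a 6×12 integer matrix of rank 5; reducing to Smith normal form yields diagonal entries (1,1,1,1,1).

∂_2: C_2 → C_1 acts by ∂[p,q,r] = [q,r] − [p,r] + [p,q]. For instance
  ∂[v_2,v_4,v_5] = [v_4,v_5] − [v_2,v_5] + [v_2,v_4],
  ∂[v_0,v_3,v_5] = [v_3,v_5] − [v_0,v_5] + [v_0,v_3].
As a 12×8 matrix over Z this has rank 7, with invariant factors (1,1,1,1,1,1,1).

Reading off H_k = ker ∂_k / im ∂_{k+1}:

  H_0: rank C_0 − rank ∂_1 = 6 − 5 = 1, and the invariant factors of ∂_1 are all 1, so H_0 = Z.
  H_1: rank ker ∂_1 − rank ∂_2 = (12 − 5) − 7 = 0, and the invariant factors of ∂_2 are all 1, so H_1 = 0.
  H_2: rank ker ∂_2 − rank ∂_3 = (8 − 7) − 0 = 1, and there is no ∂_3, so H_2 = Z.

H_0 = Z,  H_1 = 0,  H_2 = Z.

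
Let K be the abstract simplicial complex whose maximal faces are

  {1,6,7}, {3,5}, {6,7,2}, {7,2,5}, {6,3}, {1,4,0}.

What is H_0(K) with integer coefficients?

H_0 ≅ Z.

We work with the vertex ordering 0 < 1 < 2 < 3 < 4 < 5 < 6 < 7. The simplices of K, each written with vertices in increasing order, are:

  0-simplices (8): [0], [1], [2], [3], [4], [5], [6], [7]
  1-simplices (12): [0,1], [0,4], [1,4], [1,6], [1,7], [2,5], [2,6], [2,7], [3,5], [3,6], [5,7], [6,7]
  2-simplices (4): [0,1,4], [1,6,7], [2,5,7], [2,6,7]

giving chain groups C_0 ≅ Z^8, C_1 ≅ Z^12, C_2 ≅ Z^4.

∂_1: C_1 → C_0 is given by ∂[p,q] = [q] − [p].
This gives a 8×12 integer matrix of rank 7; reducing to Smith normal form yields diagonal entries (1,1,1,1,1,1,1).

Boundary ∂_2: C_2 → C_1 maps a triangle to the signed sum of its edges. For instance
  ∂[2,5,7] = [5,7] − [2,7] + [2,5],
  ∂[2,6,7] = [6,7] − [2,7] + [2,6].
As a 12×4 matrix over Z this has rank 4, with invariant factors (1,1,1,1).

From H_k ≅ ker(∂_k) / im(∂_{k+1}) we obtain:

  H_0: rank C_0 − rank ∂_1 = 8 − 7 = 1, and the invariant factors of ∂_1 are all 1, so H_0 = Z.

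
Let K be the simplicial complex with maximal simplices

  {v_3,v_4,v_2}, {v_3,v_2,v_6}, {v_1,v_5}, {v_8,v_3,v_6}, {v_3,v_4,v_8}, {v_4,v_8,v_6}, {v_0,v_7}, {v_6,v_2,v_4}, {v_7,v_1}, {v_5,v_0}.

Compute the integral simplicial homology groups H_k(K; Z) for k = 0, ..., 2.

Fix the vertex order v_0 < v_1 < v_2 < v_3 < v_4 < v_5 < v_6 < v_7 < v_8 and write every simplex with vertices in increasing order. Then dim K = 2 and the simplices of K are:

  0-simplices (9): [v_0], [v_1], [v_2], [v_3], [v_4], [v_5], [v_6], [v_7], [v_8]
  1-simplices (13): [v_0,v_5], [v_0,v_7], [v_1,v_5], [v_1,v_7], [v_2,v_3], [v_2,v_4], [v_2,v_6], [v_3,v_4], [v_3,v_6], [v_3,v_8], [v_4,v_6], [v_4,v_8], [v_6,v_8]
  2-simplices (6): [v_2,v_3,v_4], [v_2,v_3,v_6], [v_2,v_4,v_6], [v_3,v_4,v_8], [v_3,v_6,v_8], [v_4,v_6,v_8]

Hence C_0 ≅ Z^9, C_1 ≅ Z^13, C_2 ≅ Z^6.

Boundary ∂_1: C_1 → C_0 sends each edge [p,q] (with p < q) to q − p.
This gives a 9×13 integer matrix of rank 7; reducing to Smith normal form yields diagonal entries (1,1,1,1,1,1,1).

Boundary ∂_2: C_2 → C_1 sends each 2-simplex [p,q,r] to [q,r] − [p,r] + [p,q]. For instance
  ∂[v_2,v_4,v_6] = [v_4,v_6] − [v_2,v_6] + [v_2,v_4],
  ∂[v_3,v_6,v_8] = [v_6,v_8] − [v_3,v_8] + [v_3,v_6].
The 13×6 boundary matrix has rank 5 and Smith normal form diag(1,1,1,1,1).

Now H_k = ker ∂_k / im ∂_{k+1}, so:

  H_0: rank C_0 − rank ∂_1 = 9 − 7 = 2, and the invariant factors of ∂_1 are all 1, so H_0 = Z^2.
  H_1: rank ker ∂_1 − rank ∂_2 = (13 − 7) − 5 = 1, and the invariant factors of ∂_2 are all 1, so H_1 = Z.
  H_2: rank ker ∂_2 − rank ∂_3 = (6 − 5) − 0 = 1, and there is no ∂_3, so H_2 = Z.

(K is a triangulation of the disjoint union of the circle S^1 and the 2-sphere S^2.)

H_0 ≅ Z^2,  H_1 ≅ Z,  H_2 ≅ Z.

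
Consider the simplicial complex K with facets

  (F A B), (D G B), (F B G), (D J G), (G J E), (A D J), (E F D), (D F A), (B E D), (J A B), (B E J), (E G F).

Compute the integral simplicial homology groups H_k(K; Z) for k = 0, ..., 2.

Take the total order A < B < D < E < F < G < J on the vertex set. Then K (dimension 2) consists of the simplices:

  0-simplices (7): A, B, D, E, F, G, J
  1-simplices (18): AB, AD, AF, AJ, BD, BE, BF, BG, BJ, DE, DF, DG, DJ, EF, EG, EJ, FG, GJ
  2-simplices (12): ABF, ABJ, ADF, ADJ, BDE, BDG, BEJ, BFG, DEF, DGJ, EFG, EGJ

Hence C_0 ≅ Z^7, C_1 ≅ Z^18, C_2 ≅ Z^12.

The boundary map ∂_1: C_1 → C_0 maps an edge to its endpoints' difference, ∂[p,q] = q − p.
This gives a 7×18 integer matrix of rank 6; reducing to Smith normal form yields diagonal entries (1,1,1,1,1,1).

The boundary map ∂_2: C_2 → C_1 acts by ∂[p,q,r] = [q,r] − [p,r] + [p,q]. For instance
  ∂EFG = FG − EG + EF,
  ∂ABF = BF − AF + AB.
As a 18×12 matrix over Z this has rank 12, with invariant factors (1,1,1,1,1,1,1,1,1,1,1,2).

Now H_k = ker ∂_k / im ∂_{k+1}, so:

  H_0: rank C_0 − rank ∂_1 = 7 − 6 = 1, and the invariant factors of ∂_1 are all 1, so H_0 ≅ Z.
  H_1: rank ker ∂_1 − rank ∂_2 = (18 − 6) − 12 = 0, and ∂_2 has invariant factor 2 > 1, so H_1 ≅ Z_2.
  H_2: rank ker ∂_2 − rank ∂_3 = (12 − 12) − 0 = 0, and there is no ∂_3, so H_2 ≅ 0.

H_0 ≅ Z,  H_1 ≅ Z_2,  H_2 = 0.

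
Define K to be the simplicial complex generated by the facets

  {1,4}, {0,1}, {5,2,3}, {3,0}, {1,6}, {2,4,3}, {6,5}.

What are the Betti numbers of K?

b_0 = 1, b_1 = 2, b_2 = 0.

Take the total order 0 < 1 < 2 < 3 < 4 < 5 < 6 on the vertex set. Then K (dimension 2) consists of the simplices:

  0-simplices (7): [0], [1], [2], [3], [4], [5], [6]
  1-simplices (10): [0,1], [0,3], [1,4], [1,6], [2,3], [2,4], [2,5], [3,4], [3,5], [5,6]
  2-simplices (2): [2,3,4], [2,3,5]

so the chain groups are C_0 ≅ Z^7, C_1 ≅ Z^10, C_2 ≅ Z^2.

The boundary map ∂_1: C_1 → C_0 is given by ∂[p,q] = [q] − [p].
The resulting 7×10 matrix has rank 6, and its Smith normal form has invariant factors (1,1,1,1,1,1).

Boundary ∂_2: C_2 → C_1 maps a triangle to the signed sum of its edges. For instance
  ∂[2,3,5] = [3,5] − [2,5] + [2,3],
  ∂[2,3,4] = [3,4] − [2,4] + [2,3].
The 10×2 boundary matrix has rank 2 and Smith normal form diag(1,1).

From H_k ≅ ker(∂_k) / im(∂_{k+1}) we obtain:

  H_0: rank C_0 − rank ∂_1 = 7 − 6 = 1, and the invariant factors of ∂_1 are all 1, so H_0 = Z.
  H_1: rank ker ∂_1 − rank ∂_2 = (10 − 6) − 2 = 2, and the invariant factors of ∂_2 are all 1, so H_1 = Z^2.
  H_2: rank ker ∂_2 − rank ∂_3 = (2 − 2) − 0 = 0, and there is no ∂_3, so H_2 = 0.

Hence the Betti numbers are b_0 = 1, b_1 = 2, b_2 = 0.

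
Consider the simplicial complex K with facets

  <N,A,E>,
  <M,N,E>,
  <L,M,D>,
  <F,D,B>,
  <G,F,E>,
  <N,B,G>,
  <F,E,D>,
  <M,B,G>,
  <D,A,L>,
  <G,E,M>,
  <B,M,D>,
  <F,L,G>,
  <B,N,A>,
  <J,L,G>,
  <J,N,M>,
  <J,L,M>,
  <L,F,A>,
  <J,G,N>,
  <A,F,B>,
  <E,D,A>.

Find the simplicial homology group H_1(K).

Fix the vertex order A < B < D < E < F < G < J < L < M < N and write every simplex with vertices in increasing order. Then dim K = 2 and the simplices of K are:

  0-simplices (10): A, B, D, E, F, G, J, L, M, N
  1-simplices (30): AB, AD, AE, AF, AL, AN, BD, BF, BG, BM, BN, DE, DF, DL, DM, EF, EG, EM, EN, FG, FL, GJ, GL, GM, GN, JL, JM, JN, LM, MN
  2-simplices (20): ABF, ABN, ADE, ADL, AEN, AFL, BDF, BDM, BGM, BGN, DEF, DLM, EFG, EGM, EMN, FGL, GJL, GJN, JLM, JMN

giving chain groups C_0 ≅ Z^10, C_1 ≅ Z^30, C_2 ≅ Z^20.

The boundary map ∂_1: C_1 → C_0 is given by ∂[p,q] = [q] − [p]. For instance
  ∂EF = F − E.
The resulting 10×30 matrix has rank 9, and its Smith normal form has invariant factors (1,1,1,1,1,1,1,1,1).

∂_2: C_2 → C_1 acts by ∂[p,q,r] = [q,r] − [p,r] + [p,q]. For instance
  ∂ABF = BF − AF + AB,
  ∂AFL = FL − AL + AF.
This gives a 30×20 integer matrix of rank 20; reducing to Smith normal form yields diagonal entries (1,1,1,1,1,1,1,1,1,1,1,1,1,1,1,1,1,1,1,2).

Computing H_k = (kernel of ∂_k) / (image of ∂_{k+1}):

  H_1: rank ker ∂_1 − rank ∂_2 = (30 − 9) − 20 = 1, and ∂_2 has invariant factor 2 > 1, so H_1 ≅ Z ⊕ Z/2Z.

H_1 ≅ Z ⊕ Z/2Z.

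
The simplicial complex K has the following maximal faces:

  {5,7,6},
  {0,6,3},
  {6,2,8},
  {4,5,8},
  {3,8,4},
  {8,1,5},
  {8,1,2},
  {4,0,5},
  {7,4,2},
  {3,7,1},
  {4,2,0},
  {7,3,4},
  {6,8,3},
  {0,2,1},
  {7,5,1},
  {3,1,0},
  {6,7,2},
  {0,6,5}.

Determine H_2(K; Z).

Take the total order 0 < 1 < 2 < 3 < 4 < 5 < 6 < 7 < 8 on the vertex set. Then K (dimension 2) consists of the simplices:

  0-simplices (9): [0], [1], [2], [3], [4], [5], [6], [7], [8]
  1-simplices (27): (27 of them)
  2-simplices (18): [0,1,2], [0,1,3], [0,2,4], [0,3,6], [0,4,5], [0,5,6], [1,2,8], [1,3,7], [1,5,7], [1,5,8], [2,4,7], [2,6,7], [2,6,8], [3,4,7], [3,4,8], [3,6,8], [4,5,8], [5,6,7]

Hence C_0 ≅ Z^9, C_1 ≅ Z^27, C_2 ≅ Z^18.

The boundary map ∂_1: C_1 → C_0 sends each edge [p,q] (with p < q) to q − p. For instance
  ∂[2,8] = [8] − [2].
This gives a 9×27 integer matrix of rank 8; reducing to Smith normal form yields diagonal entries (1,1,1,1,1,1,1,1).

Boundary ∂_2: C_2 → C_1 maps a triangle to the signed sum of its edges. For instance
  ∂[0,2,4] = [2,4] − [0,4] + [0,2],
  ∂[0,5,6] = [5,6] − [0,6] + [0,5].
The resulting 27×18 matrix has rank 17, and its Smith normal form has invariant factors (1,1,1,1,1,1,1,1,1,1,1,1,1,1,1,1,1).

Now H_k = ker ∂_k / im ∂_{k+1}, so:

  H_2: rank ker ∂_2 − rank ∂_3 = (18 − 17) − 0 = 1, and there is no ∂_3, so H_2 = Z.

H_2 = Z.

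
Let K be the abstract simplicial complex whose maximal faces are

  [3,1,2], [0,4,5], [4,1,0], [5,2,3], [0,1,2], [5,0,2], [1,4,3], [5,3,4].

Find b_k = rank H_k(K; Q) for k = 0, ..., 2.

b_0 = 1, b_1 = 0, b_2 = 1.

Order the vertices as 0 < 1 < 2 < 3 < 4 < 5. Listing each simplex with vertices in this order, K has dimension 2 with simplices:

  0-simplices (6): [0], [1], [2], [3], [4], [5]
  1-simplices (12): [0,1], [0,2], [0,4], [0,5], [1,2], [1,3], [1,4], [2,3], [2,5], [3,4], [3,5], [4,5]
  2-simplices (8): [0,1,2], [0,1,4], [0,2,5], [0,4,5], [1,2,3], [1,3,4], [2,3,5], [3,4,5]

giving chain groups C_0 ≅ Z^6, C_1 ≅ Z^12, C_2 ≅ Z^8.

∂_1: C_1 → C_0 maps an edge to its endpoints' difference, ∂[p,q] = q − p. For instance
  ∂[2,3] = [3] − [2].
As a 6×12 matrix over Z this has rank 5, with invariant factors (1,1,1,1,1).

Boundary ∂_2: C_2 → C_1 sends each 2-simplex [p,q,r] to [q,r] − [p,r] + [p,q]. For instance
  ∂[0,4,5] = [4,5] − [0,5] + [0,4],
  ∂[2,3,5] = [3,5] − [2,5] + [2,3].
The resulting 12×8 matrix has rank 7, and its Smith normal form has invariant factors (1,1,1,1,1,1,1).

From H_k ≅ ker(∂_k) / im(∂_{k+1}) we obtain:

  H_0: rank C_0 − rank ∂_1 = 6 − 5 = 1, and the invariant factors of ∂_1 are all 1, so H_0 = Z.
  H_1: rank ker ∂_1 − rank ∂_2 = (12 − 5) − 7 = 0, and the invariant factors of ∂_2 are all 1, so H_1 = 0.
  H_2: rank ker ∂_2 − rank ∂_3 = (8 − 7) − 0 = 1, and there is no ∂_3, so H_2 = Z.

(K is a triangulation of the 2-sphere S^2.)

Hence the Betti numbers are b_0 = 1, b_1 = 0, b_2 = 1.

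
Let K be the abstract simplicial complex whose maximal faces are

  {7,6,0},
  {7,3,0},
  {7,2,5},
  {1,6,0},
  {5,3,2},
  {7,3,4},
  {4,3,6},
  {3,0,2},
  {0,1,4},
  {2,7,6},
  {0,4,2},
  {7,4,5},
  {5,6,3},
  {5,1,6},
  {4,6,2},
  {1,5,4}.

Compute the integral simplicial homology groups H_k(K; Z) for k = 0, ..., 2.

Order the vertices as 0 < 1 < 2 < 3 < 4 < 5 < 6 < 7. Listing each simplex with vertices in this order, K has dimension 2 with simplices:

  0-simplices (8): [0], [1], [2], [3], [4], [5], [6], [7]
  1-simplices (24): (24 of them)
  2-simplices (16): [0,1,4], [0,1,6], [0,2,3], [0,2,4], [0,3,7], [0,6,7], [1,4,5], [1,5,6], [2,3,5], [2,4,6], [2,5,7], [2,6,7], [3,4,6], [3,4,7], [3,5,6], [4,5,7]

so the chain groups are C_0 ≅ Z^8, C_1 ≅ Z^24, C_2 ≅ Z^16.

The boundary map ∂_1: C_1 → C_0 is given by ∂[p,q] = [q] − [p].
This gives a 8×24 integer matrix of rank 7; reducing to Smith normal form yields diagonal entries (1,1,1,1,1,1,1).

∂_2: C_2 → C_1 maps a triangle to the signed sum of its edges. For instance
  ∂[2,6,7] = [6,7] − [2,7] + [2,6],
  ∂[0,2,3] = [2,3] − [0,3] + [0,2].
As a 24×16 matrix over Z this has rank 15, with invariant factors (1,1,1,1,1,1,1,1,1,1,1,1,1,1,1).

From H_k ≅ ker(∂_k) / im(∂_{k+1}) we obtain:

  H_0: rank C_0 − rank ∂_1 = 8 − 7 = 1, and the invariant factors of ∂_1 are all 1, so H_0 ≅ Z.
  H_1: rank ker ∂_1 − rank ∂_2 = (24 − 7) − 15 = 2, and the invariant factors of ∂_2 are all 1, so H_1 ≅ Z^2.
  H_2: rank ker ∂_2 − rank ∂_3 = (16 − 15) − 0 = 1, and there is no ∂_3, so H_2 ≅ Z.

As a check, the Euler characteristic is 8 − 24 + 16 = 0, which agrees with 1 − 2 + 1 = 0.

H_0 = Z,  H_1 = Z^2,  H_2 = Z.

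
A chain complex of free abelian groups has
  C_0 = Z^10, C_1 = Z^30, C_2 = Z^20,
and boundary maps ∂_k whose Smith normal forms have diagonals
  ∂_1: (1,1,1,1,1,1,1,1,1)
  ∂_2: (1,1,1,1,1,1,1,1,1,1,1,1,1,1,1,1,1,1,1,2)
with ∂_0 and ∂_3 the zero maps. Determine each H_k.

H_0: b_0 = 10 − 0 − 9 = 1; torsion from ∂_1 factors > 1: none. So H_0 ≅ Z.
H_1: b_1 = 30 − 9 − 20 = 1; torsion from ∂_2 factors > 1: [2]. So H_1 ≅ Z ⊕ Z/2Z.
H_2: b_2 = 20 − 20 − 0 = 0; torsion from ∂_3 factors > 1: none. So H_2 ≅ 0.

H_0 ≅ Z,  H_1 ≅ Z ⊕ Z/2Z,  H_2 = 0.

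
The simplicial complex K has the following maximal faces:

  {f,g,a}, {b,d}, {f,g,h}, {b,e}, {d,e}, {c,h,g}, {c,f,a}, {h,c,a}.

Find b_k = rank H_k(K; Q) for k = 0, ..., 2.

b_0 = 2, b_1 = 2, b_2 = 0.

We work with the vertex ordering a < b < c < d < e < f < g < h. The simplices of K, each written with vertices in increasing order, are:

  0-simplices (8): a, b, c, d, e, f, g, h
  1-simplices (13): ac, af, ag, ah, bd, be, cf, cg, ch, de, fg, fh, gh
  2-simplices (5): acf, ach, afg, cgh, fgh

Hence C_0 ≅ Z^8, C_1 ≅ Z^13, C_2 ≅ Z^5.

∂_1: C_1 → C_0 maps an edge to its endpoints' difference, ∂[p,q] = q − p.
The 8×13 boundary matrix has rank 6 and Smith normal form diag(1,1,1,1,1,1).

∂_2: C_2 → C_1 sends each 2-simplex [p,q,r] to [q,r] − [p,r] + [p,q]. For instance
  ∂acf = cf − af + ac,
  ∂afg = fg − ag + af.
As a 13×5 matrix over Z this has rank 5, with invariant factors (1,1,1,1,1).

Now H_k = ker ∂_k / im ∂_{k+1}, so:

  H_0: rank C_0 − rank ∂_1 = 8 − 6 = 2, and the invariant factors of ∂_1 are all 1, so H_0 ≅ Z^2.
  H_1: rank ker ∂_1 − rank ∂_2 = (13 − 6) − 5 = 2, and the invariant factors of ∂_2 are all 1, so H_1 ≅ Z^2.
  H_2: rank ker ∂_2 − rank ∂_3 = (5 − 5) − 0 = 0, and there is no ∂_3, so H_2 ≅ 0.

As a check, the Euler characteristic is 8 − 13 + 5 = 0, which agrees with 2 − 2 + 0 = 0.
(K is a triangulation of the disjoint union of the circle S^1 and the Möbius band.)

Hence the Betti numbers are b_0 = 2, b_1 = 2, b_2 = 0.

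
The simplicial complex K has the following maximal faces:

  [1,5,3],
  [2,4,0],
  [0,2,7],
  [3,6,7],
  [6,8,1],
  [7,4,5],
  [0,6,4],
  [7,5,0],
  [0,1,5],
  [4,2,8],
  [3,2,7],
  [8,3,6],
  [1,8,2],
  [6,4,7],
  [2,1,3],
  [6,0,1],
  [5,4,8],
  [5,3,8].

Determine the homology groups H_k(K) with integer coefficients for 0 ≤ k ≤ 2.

H_0 = Z,  H_1 = Z ⊕ Z_2,  H_2 = 0.

Take the total order 0 < 1 < 2 < 3 < 4 < 5 < 6 < 7 < 8 on the vertex set. Then K (dimension 2) consists of the simplices:

  0-simplices (9): [0], [1], [2], [3], [4], [5], [6], [7], [8]
  1-simplices (27): (27 of them)
  2-simplices (18): [0,1,5], [0,1,6], [0,2,4], [0,2,7], [0,4,6], [0,5,7], [1,2,3], [1,2,8], [1,3,5], [1,6,8], [2,3,7], [2,4,8], [3,5,8], [3,6,7], [3,6,8], [4,5,7], [4,5,8], [4,6,7]

so the chain groups are C_0 ≅ Z^9, C_1 ≅ Z^27, C_2 ≅ Z^18.

∂_1: C_1 → C_0 is given by ∂[p,q] = [q] − [p]. For instance
  ∂[4,7] = [7] − [4].
The 9×27 boundary matrix has rank 8 and Smith normal form diag(1,1,1,1,1,1,1,1).

The boundary map ∂_2: C_2 → C_1 maps a triangle to the signed sum of its edges. For instance
  ∂[0,1,5] = [1,5] − [0,5] + [0,1],
  ∂[1,2,3] = [2,3] − [1,3] + [1,2].
The 27×18 boundary matrix has rank 18 and Smith normal form diag(1,1,1,1,1,1,1,1,1,1,1,1,1,1,1,1,1,2).

From H_k ≅ ker(∂_k) / im(∂_{k+1}) we obtain:

  H_0: rank C_0 − rank ∂_1 = 9 − 8 = 1, and the invariant factors of ∂_1 are all 1, so H_0 ≅ Z.
  H_1: rank ker ∂_1 − rank ∂_2 = (27 − 8) − 18 = 1, and ∂_2 has invariant factor 2 > 1, so H_1 ≅ Z ⊕ Z_2.
  H_2: rank ker ∂_2 − rank ∂_3 = (18 − 18) − 0 = 0, and there is no ∂_3, so H_2 ≅ 0.

As a check, the Euler characteristic is 9 − 27 + 18 = 0, which agrees with 1 − 1 + 0 = 0.
(K is a triangulation of the Klein bottle.)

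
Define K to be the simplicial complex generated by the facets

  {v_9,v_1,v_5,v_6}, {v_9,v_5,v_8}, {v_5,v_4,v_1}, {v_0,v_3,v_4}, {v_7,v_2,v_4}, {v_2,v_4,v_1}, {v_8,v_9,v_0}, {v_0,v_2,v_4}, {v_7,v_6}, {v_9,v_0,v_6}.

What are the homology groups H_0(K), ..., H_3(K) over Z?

Take the total order v_0 < v_1 < v_2 < v_3 < v_4 < v_5 < v_6 < v_7 < v_8 < v_9 on the vertex set. Then K (dimension 3) consists of the simplices:

  0-simplices (10): [v_0], [v_1], [v_2], [v_3], [v_4], [v_5], [v_6], [v_7], [v_8], [v_9]
  1-simplices (22): (22 of them)
  2-simplices (12): (12 of them)
  3-simplices (1): [v_1,v_5,v_6,v_9]

Hence C_0 ≅ Z^10, C_1 ≅ Z^22, C_2 ≅ Z^12, C_3 ≅ Z^1.

Boundary ∂_1: C_1 → C_0 sends each edge [p,q] (with p < q) to q − p.
This gives a 10×22 integer matrix of rank 9; reducing to Smith normal form yields diagonal entries (1,1,1,1,1,1,1,1,1).

Boundary ∂_2: C_2 → C_1 maps a triangle to the signed sum of its edges. For instance
  ∂[v_1,v_5,v_9] = [v_5,v_9] − [v_1,v_9] + [v_1,v_5],
  ∂[v_2,v_4,v_7] = [v_4,v_7] − [v_2,v_7] + [v_2,v_4].
The resulting 22×12 matrix has rank 11, and its Smith normal form has invariant factors (1,1,1,1,1,1,1,1,1,1,1).

The boundary map ∂_3: C_3 → C_2 sends each 3-simplex σ to the alternating sum Σ_i (−1)^i (σ with its i-th vertex removed). For instance
  ∂[v_1,v_5,v_6,v_9] = [v_5,v_6,v_9] − [v_1,v_6,v_9] + [v_1,v_5,v_9] − [v_1,v_5,v_6].
As a 12×1 matrix over Z this has rank 1, with invariant factors (1).

Reading off H_k = ker ∂_k / im ∂_{k+1}:

  H_0: rank C_0 − rank ∂_1 = 10 − 9 = 1, and the invariant factors of ∂_1 are all 1, so H_0 = Z.
  H_1: rank ker ∂_1 − rank ∂_2 = (22 − 9) − 11 = 2, and the invariant factors of ∂_2 are all 1, so H_1 = Z^2.
  H_2: rank ker ∂_2 − rank ∂_3 = (12 − 11) − 1 = 0, and the invariant factors of ∂_3 are all 1, so H_2 = 0.
  H_3: rank ker ∂_3 − rank ∂_4 = (1 − 1) − 0 = 0, and there is no ∂_4, so H_3 = 0.

As a check, the Euler characteristic is 10 − 22 + 12 − 1 = -1, which agrees with 1 − 2 + 0 − 0 = -1.

H_0 = Z,  H_1 = Z^2,  H_2 = 0,  H_3 = 0.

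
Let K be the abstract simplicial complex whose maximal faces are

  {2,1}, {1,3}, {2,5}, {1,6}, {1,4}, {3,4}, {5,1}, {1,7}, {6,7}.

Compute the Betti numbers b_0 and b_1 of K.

Fix the vertex order 1 < 2 < 3 < 4 < 5 < 6 < 7 and write every simplex with vertices in increasing order. Then dim K = 1 and the simplices of K are:

  0-simplices (7): [1], [2], [3], [4], [5], [6], [7]
  1-simplices (9): [1,2], [1,3], [1,4], [1,5], [1,6], [1,7], [2,5], [3,4], [6,7]

Hence C_0 ≅ Z^7, C_1 ≅ Z^9.

∂_1: C_1 → C_0 maps an edge to its endpoints' difference, ∂[p,q] = q − p. For instance
  ∂[1,7] = [7] − [1].
The 7×9 boundary matrix has rank 6 and Smith normal form diag(1,1,1,1,1,1).

From H_k ≅ ker(∂_k) / im(∂_{k+1}) we obtain:

  H_0: rank C_0 − rank ∂_1 = 7 − 6 = 1, and the invariant factors of ∂_1 are all 1, so H_0 ≅ Z.
  H_1: rank ker ∂_1 − rank ∂_2 = (9 − 6) − 0 = 3, and there is no ∂_2, so H_1 ≅ Z^3.

As a check, the Euler characteristic is 7 − 9 = -2, which agrees with 1 − 3 = -2.
(K is a triangulation of a wedge of 3 circles.)

Hence the Betti numbers are b_0 = 1, b_1 = 3.

b_0 = 1, b_1 = 3.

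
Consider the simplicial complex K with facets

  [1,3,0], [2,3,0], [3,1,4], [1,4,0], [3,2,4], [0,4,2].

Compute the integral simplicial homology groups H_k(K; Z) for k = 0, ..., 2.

H_0 ≅ Z,  H_1 = 0,  H_2 ≅ Z.

Fix the vertex order 0 < 1 < 2 < 3 < 4 and write every simplex with vertices in increasing order. Then dim K = 2 and the simplices of K are:

  0-simplices (5): [0], [1], [2], [3], [4]
  1-simplices (9): [0,1], [0,2], [0,3], [0,4], [1,3], [1,4], [2,3], [2,4], [3,4]
  2-simplices (6): [0,1,3], [0,1,4], [0,2,3], [0,2,4], [1,3,4], [2,3,4]

Hence C_0 ≅ Z^5, C_1 ≅ Z^9, C_2 ≅ Z^6.

The boundary map ∂_1: C_1 → C_0 maps an edge to its endpoints' difference, ∂[p,q] = q − p. For instance
  ∂[1,4] = [4] − [1].
This gives a 5×9 integer matrix of rank 4; reducing to Smith normal form yields diagonal entries (1,1,1,1).

The boundary map ∂_2: C_2 → C_1 sends each 2-simplex [p,q,r] to [q,r] − [p,r] + [p,q]. For instance
  ∂[0,1,4] = [1,4] − [0,4] + [0,1],
  ∂[0,2,4] = [2,4] − [0,4] + [0,2].
The 9×6 boundary matrix has rank 5 and Smith normal form diag(1,1,1,1,1).

From H_k ≅ ker(∂_k) / im(∂_{k+1}) we obtain:

  H_0: rank C_0 − rank ∂_1 = 5 − 4 = 1, and the invariant factors of ∂_1 are all 1, so H_0 ≅ Z.
  H_1: rank ker ∂_1 − rank ∂_2 = (9 − 4) − 5 = 0, and the invariant factors of ∂_2 are all 1, so H_1 ≅ 0.
  H_2: rank ker ∂_2 − rank ∂_3 = (6 − 5) − 0 = 1, and there is no ∂_3, so H_2 ≅ Z.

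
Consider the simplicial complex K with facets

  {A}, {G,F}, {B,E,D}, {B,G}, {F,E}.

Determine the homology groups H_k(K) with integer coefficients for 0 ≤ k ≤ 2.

H_0 = Z^2,  H_1 = Z,  H_2 = 0.

Take the total order A < B < D < E < F < G on the vertex set. Then K (dimension 2) consists of the simplices:

  0-simplices (6): A, B, D, E, F, G
  1-simplices (6): BD, BE, BG, DE, EF, FG
  2-simplices (1): BDE

giving chain groups C_0 ≅ Z^6, C_1 ≅ Z^6, C_2 ≅ Z^1.

∂_1: C_1 → C_0 is given by ∂[p,q] = [q] − [p]. For instance
  ∂BE = E − B.
As a 6×6 matrix over Z this has rank 4, with invariant factors (1,1,1,1).

∂_2: C_2 → C_1 maps a triangle to the signed sum of its edges. For instance
  ∂BDE = DE − BE + BD.
This gives a 6×1 integer matrix of rank 1; reducing to Smith normal form yields diagonal entries (1).

Now H_k = ker ∂_k / im ∂_{k+1}, so:

  H_0: rank C_0 − rank ∂_1 = 6 − 4 = 2, and the invariant factors of ∂_1 are all 1, so H_0 ≅ Z^2.
  H_1: rank ker ∂_1 − rank ∂_2 = (6 − 4) − 1 = 1, and the invariant factors of ∂_2 are all 1, so H_1 ≅ Z.
  H_2: rank ker ∂_2 − rank ∂_3 = (1 − 1) − 0 = 0, and there is no ∂_3, so H_2 ≅ 0.

As a check, the Euler characteristic is 6 − 6 + 1 = 1, which agrees with 2 − 1 + 0 = 1.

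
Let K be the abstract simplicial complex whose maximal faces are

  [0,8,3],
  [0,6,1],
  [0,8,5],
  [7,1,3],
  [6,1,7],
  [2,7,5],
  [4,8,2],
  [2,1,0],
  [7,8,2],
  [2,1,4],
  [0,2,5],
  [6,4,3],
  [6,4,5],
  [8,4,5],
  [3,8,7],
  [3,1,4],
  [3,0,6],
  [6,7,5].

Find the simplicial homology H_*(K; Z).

Fix the vertex order 0 < 1 < 2 < 3 < 4 < 5 < 6 < 7 < 8 and write every simplex with vertices in increasing order. Then dim K = 2 and the simplices of K are:

  0-simplices (9): [0], [1], [2], [3], [4], [5], [6], [7], [8]
  1-simplices (27): (27 of them)
  2-simplices (18): [0,1,2], [0,1,6], [0,2,5], [0,3,6], [0,3,8], [0,5,8], [1,2,4], [1,3,4], [1,3,7], [1,6,7], [2,4,8], [2,5,7], [2,7,8], [3,4,6], [3,7,8], [4,5,6], [4,5,8], [5,6,7]

Hence C_0 ≅ Z^9, C_1 ≅ Z^27, C_2 ≅ Z^18.

∂_1: C_1 → C_0 sends each edge [p,q] (with p < q) to q − p. For instance
  ∂[5,6] = [6] − [5].
The 9×27 boundary matrix has rank 8 and Smith normal form diag(1,1,1,1,1,1,1,1).

∂_2: C_2 → C_1 maps a triangle to the signed sum of its edges. For instance
  ∂[0,3,6] = [3,6] − [0,6] + [0,3],
  ∂[3,7,8] = [7,8] − [3,8] + [3,7].
As a 27×18 matrix over Z this has rank 18, with invariant factors (1,1,1,1,1,1,1,1,1,1,1,1,1,1,1,1,1,2).

Now H_k = ker ∂_k / im ∂_{k+1}, so:

  H_0: rank C_0 − rank ∂_1 = 9 − 8 = 1, and the invariant factors of ∂_1 are all 1, so H_0 ≅ Z.
  H_1: rank ker ∂_1 − rank ∂_2 = (27 − 8) − 18 = 1, and ∂_2 has invariant factor 2 > 1, so H_1 ≅ Z ⊕ Z/2.
  H_2: rank ker ∂_2 − rank ∂_3 = (18 − 18) − 0 = 0, and there is no ∂_3, so H_2 ≅ 0.

As a check, the Euler characteristic is 9 − 27 + 18 = 0, which agrees with 1 − 1 + 0 = 0.

H_0 ≅ Z,  H_1 ≅ Z ⊕ Z/2,  H_2 = 0.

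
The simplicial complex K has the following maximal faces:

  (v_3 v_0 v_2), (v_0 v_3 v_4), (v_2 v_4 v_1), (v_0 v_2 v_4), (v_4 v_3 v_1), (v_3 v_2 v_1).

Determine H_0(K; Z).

H_0 = Z.

Order the vertices as v_0 < v_1 < v_2 < v_3 < v_4. Listing each simplex with vertices in this order, K has dimension 2 with simplices:

  0-simplices (5): [v_0], [v_1], [v_2], [v_3], [v_4]
  1-simplices (9): [v_0,v_2], [v_0,v_3], [v_0,v_4], [v_1,v_2], [v_1,v_3], [v_1,v_4], [v_2,v_3], [v_2,v_4], [v_3,v_4]
  2-simplices (6): [v_0,v_2,v_3], [v_0,v_2,v_4], [v_0,v_3,v_4], [v_1,v_2,v_3], [v_1,v_2,v_4], [v_1,v_3,v_4]

so the chain groups are C_0 ≅ Z^5, C_1 ≅ Z^9, C_2 ≅ Z^6.

Boundary ∂_1: C_1 → C_0 sends each edge [p,q] (with p < q) to q − p. For instance
  ∂[v_0,v_3] = [v_3] − [v_0].
This gives a 5×9 integer matrix of rank 4; reducing to Smith normal form yields diagonal entries (1,1,1,1).

The boundary map ∂_2: C_2 → C_1 sends each 2-simplex [p,q,r] to [q,r] − [p,r] + [p,q]. For instance
  ∂[v_1,v_3,v_4] = [v_3,v_4] − [v_1,v_4] + [v_1,v_3],
  ∂[v_0,v_2,v_3] = [v_2,v_3] − [v_0,v_3] + [v_0,v_2].
As a 9×6 matrix over Z this has rank 5, with invariant factors (1,1,1,1,1).

Now H_k = ker ∂_k / im ∂_{k+1}, so:

  H_0: rank C_0 − rank ∂_1 = 5 − 4 = 1, and the invariant factors of ∂_1 are all 1, so H_0 = Z.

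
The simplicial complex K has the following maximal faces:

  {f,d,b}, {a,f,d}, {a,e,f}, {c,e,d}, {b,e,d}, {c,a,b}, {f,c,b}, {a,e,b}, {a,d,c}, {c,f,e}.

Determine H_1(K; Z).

H_1 = Z/2.

Take the total order a < b < c < d < e < f on the vertex set. Then K (dimension 2) consists of the simplices:

  0-simplices (6): a, b, c, d, e, f
  1-simplices (15): ab, ac, ad, ae, af, bc, bd, be, bf, cd, ce, cf, de, df, ef
  2-simplices (10): abc, abe, acd, adf, aef, bcf, bde, bdf, cde, cef

giving chain groups C_0 ≅ Z^6, C_1 ≅ Z^15, C_2 ≅ Z^10.

∂_1: C_1 → C_0 maps an edge to its endpoints' difference, ∂[p,q] = q − p. For instance
  ∂ab = b − a.
The resulting 6×15 matrix has rank 5, and its Smith normal form has invariant factors (1,1,1,1,1).

∂_2: C_2 → C_1 maps a triangle to the signed sum of its edges. For instance
  ∂adf = df − af + ad,
  ∂cef = ef − cf + ce.
The resulting 15×10 matrix has rank 10, and its Smith normal form has invariant factors (1,1,1,1,1,1,1,1,1,2).

From H_k ≅ ker(∂_k) / im(∂_{k+1}) we obtain:

  H_1: rank ker ∂_1 − rank ∂_2 = (15 − 5) − 10 = 0, and ∂_2 has invariant factor 2 > 1, so H_1 ≅ Z/2.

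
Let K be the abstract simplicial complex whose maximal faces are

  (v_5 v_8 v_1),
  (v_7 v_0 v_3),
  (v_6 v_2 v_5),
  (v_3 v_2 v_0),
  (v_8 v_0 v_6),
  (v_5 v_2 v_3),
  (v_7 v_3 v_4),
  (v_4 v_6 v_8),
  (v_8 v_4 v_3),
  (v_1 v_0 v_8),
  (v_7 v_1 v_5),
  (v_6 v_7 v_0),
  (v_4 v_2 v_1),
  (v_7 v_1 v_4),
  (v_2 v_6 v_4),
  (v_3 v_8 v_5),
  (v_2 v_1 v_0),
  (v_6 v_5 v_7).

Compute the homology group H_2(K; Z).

Take the total order v_0 < v_1 < v_2 < v_3 < v_4 < v_5 < v_6 < v_7 < v_8 on the vertex set. Then K (dimension 2) consists of the simplices:

  0-simplices (9): [v_0], [v_1], [v_2], [v_3], [v_4], [v_5], [v_6], [v_7], [v_8]
  1-simplices (27): (27 of them)
  2-simplices (18): (18 of them)

Hence C_0 ≅ Z^9, C_1 ≅ Z^27, C_2 ≅ Z^18.

The boundary map ∂_1: C_1 → C_0 is given by ∂[p,q] = [q] − [p].
The resulting 9×27 matrix has rank 8, and its Smith normal form has invariant factors (1,1,1,1,1,1,1,1).

Boundary ∂_2: C_2 → C_1 maps a triangle to the signed sum of its edges. For instance
  ∂[v_3,v_4,v_8] = [v_4,v_8] − [v_3,v_8] + [v_3,v_4],
  ∂[v_0,v_1,v_8] = [v_1,v_8] − [v_0,v_8] + [v_0,v_1].
This gives a 27×18 integer matrix of rank 17; reducing to Smith normal form yields diagonal entries (1,1,1,1,1,1,1,1,1,1,1,1,1,1,1,1,1).

Now H_k = ker ∂_k / im ∂_{k+1}, so:

  H_2: rank ker ∂_2 − rank ∂_3 = (18 − 17) − 0 = 1, and there is no ∂_3, so H_2 = Z.

H_2 ≅ Z.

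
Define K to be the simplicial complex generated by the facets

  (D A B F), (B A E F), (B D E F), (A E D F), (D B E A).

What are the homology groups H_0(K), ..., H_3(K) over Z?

H_0 = Z,  H_1 = 0,  H_2 = 0,  H_3 = Z.

We work with the vertex ordering A < B < D < E < F. The simplices of K, each written with vertices in increasing order, are:

  0-simplices (5): A, B, D, E, F
  1-simplices (10): AB, AD, AE, AF, BD, BE, BF, DE, DF, EF
  2-simplices (10): ABD, ABE, ABF, ADE, ADF, AEF, BDE, BDF, BEF, DEF
  3-simplices (5): ABDE, ABDF, ABEF, ADEF, BDEF

so the chain groups are C_0 ≅ Z^5, C_1 ≅ Z^10, C_2 ≅ Z^10, C_3 ≅ Z^5.

Boundary ∂_1: C_1 → C_0 is given by ∂[p,q] = [q] − [p].
The 5×10 boundary matrix has rank 4 and Smith normal form diag(1,1,1,1).

∂_2: C_2 → C_1 acts by ∂[p,q,r] = [q,r] − [p,r] + [p,q]. For instance
  ∂BDE = DE − BE + BD,
  ∂AEF = EF − AF + AE.
The resulting 10×10 matrix has rank 6, and its Smith normal form has invariant factors (1,1,1,1,1,1).

The boundary map ∂_3: C_3 → C_2 sends each 3-simplex σ to the alternating sum Σ_i (−1)^i (σ with its i-th vertex removed). For instance
  ∂ABDE = BDE − ADE + ABE − ABD,
  ∂ADEF = DEF − AEF + ADF − ADE.
The resulting 10×5 matrix has rank 4, and its Smith normal form has invariant factors (1,1,1,1).

Reading off H_k = ker ∂_k / im ∂_{k+1}:

  H_0: rank C_0 − rank ∂_1 = 5 − 4 = 1, and the invariant factors of ∂_1 are all 1, so H_0 ≅ Z.
  H_1: rank ker ∂_1 − rank ∂_2 = (10 − 4) − 6 = 0, and the invariant factors of ∂_2 are all 1, so H_1 ≅ 0.
  H_2: rank ker ∂_2 − rank ∂_3 = (10 − 6) − 4 = 0, and the invariant factors of ∂_3 are all 1, so H_2 ≅ 0.
  H_3: rank ker ∂_3 − rank ∂_4 = (5 − 4) − 0 = 1, and there is no ∂_4, so H_3 ≅ Z.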